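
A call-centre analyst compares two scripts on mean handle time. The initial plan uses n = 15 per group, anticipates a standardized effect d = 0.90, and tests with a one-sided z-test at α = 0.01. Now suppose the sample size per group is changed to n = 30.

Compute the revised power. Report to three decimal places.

Power ≈ 0.877

With n = 30 per group: δ = d·√(n/2) = 0.90 × √(30/2) = 3.4857. Critical value z_{0.01} = 2.326.
Revised power = P(Z > 2.326 − δ) = Φ(1.159) = 0.8768.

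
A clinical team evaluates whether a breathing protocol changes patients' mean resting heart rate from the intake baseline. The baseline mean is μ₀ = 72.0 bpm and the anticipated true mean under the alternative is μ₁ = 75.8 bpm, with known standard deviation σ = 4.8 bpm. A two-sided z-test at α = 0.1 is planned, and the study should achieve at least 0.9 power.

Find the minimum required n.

Standardized effect: d = |μ₁ − μ₀| / σ = |75.8 − 72.0| / 4.8 = 0.7917
For power 0.9 need Φ(δ − z_{0.05}) = 0.9, so δ = z_{0.05} + z_{0.10} = 1.645 + 1.282 = 2.926.
(Ignoring the negligible lower-tail rejection probability gives the usual closed-form inversion.)
δ = d·√n ⇒ n = (δ/d)² = (2.926 / 0.7917)² = 13.66.
Rounding up, n = 14.

n = 14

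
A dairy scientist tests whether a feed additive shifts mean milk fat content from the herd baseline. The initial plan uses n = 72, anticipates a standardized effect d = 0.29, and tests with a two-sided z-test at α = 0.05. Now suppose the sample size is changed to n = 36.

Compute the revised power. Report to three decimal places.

With n = 36: δ = d·√n = 0.29 × √36 = 1.7400. Critical value z_{0.025} = 1.960.
Revised power = Φ(δ − 1.960) + Φ(−δ − 1.960) = Φ(-0.220) + Φ(-3.700) = 0.4129 + 0.0001 = 0.4131.

Power ≈ 0.413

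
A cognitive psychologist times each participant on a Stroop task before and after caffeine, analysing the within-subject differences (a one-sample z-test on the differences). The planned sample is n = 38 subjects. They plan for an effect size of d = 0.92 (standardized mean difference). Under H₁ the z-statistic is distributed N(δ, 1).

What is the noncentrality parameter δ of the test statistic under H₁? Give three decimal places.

δ ≈ 5.671

δ = d·√n = 0.92 × √38 = 5.6713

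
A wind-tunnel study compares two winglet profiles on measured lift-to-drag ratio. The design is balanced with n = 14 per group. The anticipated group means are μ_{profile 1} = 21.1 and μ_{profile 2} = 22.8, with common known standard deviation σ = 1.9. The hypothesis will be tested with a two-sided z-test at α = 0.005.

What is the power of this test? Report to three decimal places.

Power ≈ 0.330

Standardized effect: d = |μ_{profile 1} − μ_{profile 2}| / σ = |21.1 − 22.8| / 1.9 = 0.8947
Noncentrality parameter: δ = d·√(n/2) = 0.8947 × √(14/2) = 2.3673
Two-sided α = 0.005 → critical value z_{0.0025} = 2.807.
Power = Φ(δ − 2.807) + Φ(−δ − 2.807) = Φ(-0.440) + Φ(-5.174) = 0.3300 + 0.0000 = 0.3300.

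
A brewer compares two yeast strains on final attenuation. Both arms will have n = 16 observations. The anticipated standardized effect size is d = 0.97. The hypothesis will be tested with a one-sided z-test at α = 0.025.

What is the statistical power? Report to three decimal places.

Noncentrality parameter: δ = d·√(n/2) = 0.97 × √(16/2) = 2.7436
One-sided α = 0.025 → critical value z_{0.025} = 1.960.
Power = P(Z > 1.960 − δ) = Φ(0.784) = 0.7834.

Power ≈ 0.783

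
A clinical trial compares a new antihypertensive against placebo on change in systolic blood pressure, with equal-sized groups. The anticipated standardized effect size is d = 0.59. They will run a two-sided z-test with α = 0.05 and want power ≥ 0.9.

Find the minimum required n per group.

n = 61 per group

Set Φ(δ − 1.960) = 0.9; then δ − 1.960 = Φ⁻¹(0.9) = 1.282, giving δ = 3.242.
(For δ > 0 the lower-tail rejection region contributes negligibly to power, so the one-term inversion is standard.)
δ = d·√(n/2) ⇒ n = 2(δ/d)² = 2 × (3.242 / 0.59)² = 60.37.
Rounding up, n = 61 per group.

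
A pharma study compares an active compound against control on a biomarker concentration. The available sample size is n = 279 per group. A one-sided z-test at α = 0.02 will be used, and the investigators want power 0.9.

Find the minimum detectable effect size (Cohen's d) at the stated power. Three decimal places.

d ≈ 0.282

Need Φ(δ − 2.054) = 0.9, so δ = 2.054 + 1.282 = 3.335.
δ = d·√(n/2) ⇒ d = δ/√(n/2) = 3.335/√(279/2) = 0.2824.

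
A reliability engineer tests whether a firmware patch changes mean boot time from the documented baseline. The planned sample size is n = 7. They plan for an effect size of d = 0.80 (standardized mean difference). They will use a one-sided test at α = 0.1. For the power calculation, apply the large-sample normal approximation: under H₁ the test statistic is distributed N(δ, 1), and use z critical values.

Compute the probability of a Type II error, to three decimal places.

Noncentrality parameter: δ = d·√n = 0.80 × √7 = 2.1166
One-sided α = 0.1 → critical value z_{0.1} = 1.282.
Power = P(Z > 1.282 − δ) = Φ(0.835) = 0.7982.
Type II error: β = 1 − power = 1 − 0.7982 = 0.2018.

β ≈ 0.202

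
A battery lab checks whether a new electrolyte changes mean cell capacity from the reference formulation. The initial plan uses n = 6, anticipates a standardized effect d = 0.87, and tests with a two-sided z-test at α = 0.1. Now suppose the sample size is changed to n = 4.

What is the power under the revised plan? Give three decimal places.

Power ≈ 0.538

With n = 4: δ = d·√n = 0.87 × √4 = 1.7400. Critical value z_{0.05} = 1.645.
Revised power = Φ(δ − 1.645) + Φ(−δ − 1.645) = Φ(0.095) + Φ(-3.385) = 0.5379 + 0.0004 = 0.5383.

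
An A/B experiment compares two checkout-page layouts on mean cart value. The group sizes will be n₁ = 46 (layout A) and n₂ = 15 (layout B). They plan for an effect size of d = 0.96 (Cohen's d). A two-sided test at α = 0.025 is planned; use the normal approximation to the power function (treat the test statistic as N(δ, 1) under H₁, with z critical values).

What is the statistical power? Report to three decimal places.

Power ≈ 0.838

Noncentrality parameter: δ = d / √(1/n₁ + 1/n₂) = 0.96 / √(1/46 + 1/15) = 3.2287
Two-sided α = 0.025 → critical value z_{0.0125} = 2.241.
Power = Φ(δ − 2.241) + Φ(−δ − 2.241) = Φ(0.987) + Φ(-5.470) = 0.8383 + 0.0000 = 0.8383.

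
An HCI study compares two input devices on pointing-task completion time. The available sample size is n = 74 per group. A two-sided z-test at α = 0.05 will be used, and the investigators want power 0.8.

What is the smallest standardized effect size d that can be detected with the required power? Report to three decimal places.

d ≈ 0.461

Required noncentrality: δ = z_{0.025} + z_{0.20} = 1.960 + 0.842 = 2.802.
(Lower-tail contribution to power is negligible for δ > 0.)
δ = d·√(n/2) ⇒ d = δ/√(n/2) = 2.802/√(74/2) = 0.4606.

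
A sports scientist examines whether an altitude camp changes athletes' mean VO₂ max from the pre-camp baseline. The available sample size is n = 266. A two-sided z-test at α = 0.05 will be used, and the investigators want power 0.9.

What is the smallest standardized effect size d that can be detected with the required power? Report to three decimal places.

d ≈ 0.199

Need Φ(δ − 1.960) = 0.9, so δ = 1.960 + 1.282 = 3.242.
(Lower-tail contribution to power is negligible for δ > 0.)
δ = d·√n ⇒ d = δ/√n = 3.242/√266 = 0.1988.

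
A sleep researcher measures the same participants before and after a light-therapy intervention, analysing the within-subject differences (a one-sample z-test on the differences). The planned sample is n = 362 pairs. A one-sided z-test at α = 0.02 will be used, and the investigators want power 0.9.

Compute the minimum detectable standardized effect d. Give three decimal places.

Need Φ(δ − 2.054) = 0.9, so δ = 2.054 + 1.282 = 3.335.
δ = d·√n ⇒ d = δ/√n = 3.335/√362 = 0.1753.

d ≈ 0.175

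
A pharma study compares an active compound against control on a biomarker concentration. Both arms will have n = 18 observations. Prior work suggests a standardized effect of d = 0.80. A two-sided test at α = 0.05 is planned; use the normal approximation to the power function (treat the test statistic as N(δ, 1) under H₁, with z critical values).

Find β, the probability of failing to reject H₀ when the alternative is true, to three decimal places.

Noncentrality parameter: λ = d·√(n/2) = 0.80 × √(18/2) = 2.4000
Critical value for a two-sided test at α = 0.05: z_{α/2} = 1.960.
Power = Φ(λ − 1.960) + Φ(−λ − 1.960) = Φ(0.440) + Φ(-4.360) = 0.6700 + 0.0000 = 0.6701.
Type II error: β = 1 − power = 1 − 0.6701 = 0.3299.

β ≈ 0.330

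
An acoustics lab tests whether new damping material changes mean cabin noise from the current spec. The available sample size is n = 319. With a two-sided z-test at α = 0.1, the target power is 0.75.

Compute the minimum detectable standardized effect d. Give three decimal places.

d ≈ 0.130

Need Φ(δ − 1.645) = 0.75, so δ = 1.645 + 0.674 = 2.319.
(The second rejection-region term Φ(−δ − z_{α/2}) is negligible and dropped.)
δ = d·√n ⇒ d = δ/√n = 2.319/√319 = 0.1299.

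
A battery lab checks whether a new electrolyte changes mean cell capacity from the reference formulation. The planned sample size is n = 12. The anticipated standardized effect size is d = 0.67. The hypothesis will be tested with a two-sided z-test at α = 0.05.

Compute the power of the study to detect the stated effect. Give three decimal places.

Power ≈ 0.641

Noncentrality parameter: δ = d·√n = 0.67 × √12 = 2.3209
Critical value for a two-sided test at α = 0.05: z_{α/2} = 1.960.
Power = Φ(δ − 1.960) + Φ(−δ − 1.960) = Φ(0.361) + Φ(-4.281) = 0.6409 + 0.0000 = 0.6410.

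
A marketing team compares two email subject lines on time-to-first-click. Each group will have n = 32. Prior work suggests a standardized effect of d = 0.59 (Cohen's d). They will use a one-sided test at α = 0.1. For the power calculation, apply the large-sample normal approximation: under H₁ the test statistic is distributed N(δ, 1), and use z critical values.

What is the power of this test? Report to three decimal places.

Power ≈ 0.860

Noncentrality parameter: δ = d·√(n/2) = 0.59 × √(32/2) = 2.3600
One-sided α = 0.1 → critical value z_{0.1} = 1.282.
Power = Φ(δ − 1.282) = Φ(1.078) = 0.8596.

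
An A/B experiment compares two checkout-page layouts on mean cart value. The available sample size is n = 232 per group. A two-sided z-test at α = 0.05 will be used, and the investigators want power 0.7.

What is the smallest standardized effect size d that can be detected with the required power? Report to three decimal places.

Required noncentrality: δ = z_{0.025} + z_{0.30} = 1.960 + 0.524 = 2.484.
(The second rejection-region term Φ(−δ − z_{α/2}) is negligible and dropped.)
δ = d·√(n/2) ⇒ d = δ/√(n/2) = 2.484/√(232/2) = 0.2307.

d ≈ 0.231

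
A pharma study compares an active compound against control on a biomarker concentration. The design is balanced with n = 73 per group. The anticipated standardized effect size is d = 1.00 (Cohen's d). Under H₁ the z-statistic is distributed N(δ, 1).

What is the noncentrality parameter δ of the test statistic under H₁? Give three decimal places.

δ = d·√(n/2) = 1.00 × √(73/2) = 6.0415

δ ≈ 6.042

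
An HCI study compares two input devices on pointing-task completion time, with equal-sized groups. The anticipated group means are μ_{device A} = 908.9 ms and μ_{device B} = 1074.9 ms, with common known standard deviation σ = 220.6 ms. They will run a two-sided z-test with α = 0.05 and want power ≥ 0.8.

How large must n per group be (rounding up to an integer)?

n = 28 per group

Standardized effect: d = |μ_{device A} − μ_{device B}| / σ = |908.9 − 1074.9| / 220.6 = 0.7525
Set Φ(δ − 1.960) = 0.8; then δ − 1.960 = Φ⁻¹(0.8) = 0.842, giving δ = 2.802.
(Ignoring the negligible lower-tail rejection probability gives the usual closed-form inversion.)
δ = d·√(n/2) ⇒ n = 2(δ/d)² = 2 × (2.802 / 0.7525)² = 27.72.
Round up to the next whole unit.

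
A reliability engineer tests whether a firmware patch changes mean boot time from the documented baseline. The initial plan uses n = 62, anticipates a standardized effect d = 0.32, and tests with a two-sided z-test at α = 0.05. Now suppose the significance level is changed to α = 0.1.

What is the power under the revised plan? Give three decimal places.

Power ≈ 0.809

δ = d·√n = 0.32 × √62 = 2.5197 (unchanged). New critical value: z_{0.05} = 1.645.
Revised power = Φ(δ − 1.645) + Φ(−δ − 1.645) = Φ(0.875) + Φ(-4.165) = 0.8092 + 0.0000 = 0.8092.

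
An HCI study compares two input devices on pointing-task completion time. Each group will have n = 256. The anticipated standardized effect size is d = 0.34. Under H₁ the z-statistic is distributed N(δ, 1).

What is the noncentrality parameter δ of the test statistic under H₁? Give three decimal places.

The noncentrality parameter scales effect size by the design's sample-size factor: δ = d·√(n/2) = 0.34 × √(256/2) = 3.8467

δ ≈ 3.847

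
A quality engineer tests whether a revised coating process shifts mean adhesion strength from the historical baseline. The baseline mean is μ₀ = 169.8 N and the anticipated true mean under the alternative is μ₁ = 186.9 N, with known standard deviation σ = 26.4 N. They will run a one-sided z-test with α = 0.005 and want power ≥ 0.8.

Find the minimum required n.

Standardized effect: d = |μ₁ − μ₀| / σ = |186.9 − 169.8| / 26.4 = 0.6477
Set Φ(δ − 2.576) = 0.8; then δ − 2.576 = Φ⁻¹(0.8) = 0.842, giving δ = 3.417.
δ = d·√n ⇒ n = (δ/d)² = (3.417 / 0.6477)² = 27.84.
Rounding up, n = 28.

n = 28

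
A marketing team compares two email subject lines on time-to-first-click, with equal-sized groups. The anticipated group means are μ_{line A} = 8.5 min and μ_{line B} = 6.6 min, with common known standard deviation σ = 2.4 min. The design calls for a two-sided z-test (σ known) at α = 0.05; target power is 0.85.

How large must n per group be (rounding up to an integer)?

Standardized effect: d = |μ_{line A} − μ_{line B}| / σ = |8.5 − 6.6| / 2.4 = 0.7917
Set Φ(δ − 1.960) = 0.85; then δ − 1.960 = Φ⁻¹(0.85) = 1.036, giving δ = 2.996.
(For δ > 0 the lower-tail rejection region contributes negligibly to power, so the one-term inversion is standard.)
δ = d·√(n/2) ⇒ n = 2(δ/d)² = 2 × (2.996 / 0.7917)² = 28.65.
Rounding up, n = 29 per group.

n = 29 per group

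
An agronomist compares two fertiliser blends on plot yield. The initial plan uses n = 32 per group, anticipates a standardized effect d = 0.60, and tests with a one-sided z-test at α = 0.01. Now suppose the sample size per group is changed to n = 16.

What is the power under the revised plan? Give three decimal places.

Power ≈ 0.265

With n = 16 per group: δ = d·√(n/2) = 0.60 × √(16/2) = 1.6971. Critical value z_{0.01} = 2.326.
Revised power = P(Z > 2.326 − δ) = Φ(-0.629) = 0.2646.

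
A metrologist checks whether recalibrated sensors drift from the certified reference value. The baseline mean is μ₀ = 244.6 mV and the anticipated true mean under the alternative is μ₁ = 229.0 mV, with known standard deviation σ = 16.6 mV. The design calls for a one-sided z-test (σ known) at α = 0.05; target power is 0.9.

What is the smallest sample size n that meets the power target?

Standardized effect: d = |μ₁ − μ₀| / σ = |229.0 − 244.6| / 16.6 = 0.9398
Set Φ(δ − 1.645) = 0.9; then δ − 1.645 = Φ⁻¹(0.9) = 1.282, giving δ = 2.926.
δ = d·√n ⇒ n = (δ/d)² = (2.926 / 0.9398)² = 9.70.
Round up to the next whole unit.

n = 10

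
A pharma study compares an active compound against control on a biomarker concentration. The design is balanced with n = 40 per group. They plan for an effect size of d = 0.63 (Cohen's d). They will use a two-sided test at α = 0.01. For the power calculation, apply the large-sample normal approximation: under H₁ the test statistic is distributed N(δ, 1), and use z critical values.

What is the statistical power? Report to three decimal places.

Power ≈ 0.595

Noncentrality parameter: δ = d·√(n/2) = 0.63 × √(40/2) = 2.8174
Two-sided α = 0.01 → critical value z_{0.005} = 2.576.
Power = Φ(δ − 2.576) + Φ(−δ − 2.576) = Φ(0.242) + Φ(-5.393) = 0.5955 + 0.0000 = 0.5955.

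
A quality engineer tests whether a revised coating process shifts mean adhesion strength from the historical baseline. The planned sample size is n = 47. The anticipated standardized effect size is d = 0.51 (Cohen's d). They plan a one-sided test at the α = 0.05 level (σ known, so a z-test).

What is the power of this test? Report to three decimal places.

Noncentrality parameter: δ = d·√n = 0.51 × √47 = 3.4964
One-sided α = 0.05 → critical value z_{0.05} = 1.645.
Power = Φ(δ − 1.645) = Φ(1.852) = 0.9680.

Power ≈ 0.968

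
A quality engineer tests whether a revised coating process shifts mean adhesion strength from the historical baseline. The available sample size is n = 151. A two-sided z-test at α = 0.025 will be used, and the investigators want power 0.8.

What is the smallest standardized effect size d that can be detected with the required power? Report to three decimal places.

d ≈ 0.251

Required noncentrality: δ = z_{0.0125} + z_{0.20} = 2.241 + 0.842 = 3.083.
(The second rejection-region term Φ(−δ − z_{α/2}) is negligible and dropped.)
δ = d·√n ⇒ d = δ/√n = 3.083/√151 = 0.2509.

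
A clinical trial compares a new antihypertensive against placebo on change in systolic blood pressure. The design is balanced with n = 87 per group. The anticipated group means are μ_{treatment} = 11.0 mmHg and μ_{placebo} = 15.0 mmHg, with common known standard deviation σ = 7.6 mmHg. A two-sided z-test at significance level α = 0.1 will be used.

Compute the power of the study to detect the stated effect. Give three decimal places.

Power ≈ 0.966

Standardized effect: d = |μ_{treatment} − μ_{placebo}| / σ = |11.0 − 15.0| / 7.6 = 0.5263
Noncentrality parameter: δ = d·√(n/2) = 0.5263 × √(87/2) = 3.4713
Two-sided α = 0.1 → critical value z_{0.05} = 1.645.
Power = Φ(δ − 1.645) + Φ(−δ − 1.645) = Φ(1.826) + Φ(-5.116) = 0.9661 + 0.0000 = 0.9661.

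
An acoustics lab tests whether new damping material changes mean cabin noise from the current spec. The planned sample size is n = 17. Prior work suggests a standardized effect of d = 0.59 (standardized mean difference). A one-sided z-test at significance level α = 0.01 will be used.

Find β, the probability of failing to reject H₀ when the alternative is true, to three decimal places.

β ≈ 0.458

Noncentrality parameter: δ = d·√n = 0.59 × √17 = 2.4326
One-sided α = 0.01 → critical value z_{0.01} = 2.326.
Power = P(Z > 2.326 − δ) = Φ(0.106) = 0.5423.
Type II error: β = 1 − power = 1 − 0.5423 = 0.4577.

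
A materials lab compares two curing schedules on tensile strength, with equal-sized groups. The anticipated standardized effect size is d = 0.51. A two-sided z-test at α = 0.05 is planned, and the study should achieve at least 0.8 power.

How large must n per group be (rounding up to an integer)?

n = 61 per group

Set Φ(δ − 1.960) = 0.8; then δ − 1.960 = Φ⁻¹(0.8) = 0.842, giving δ = 2.802.
(Ignoring the negligible lower-tail rejection probability gives the usual closed-form inversion.)
δ = d·√(n/2) ⇒ n = 2(δ/d)² = 2 × (2.802 / 0.51)² = 60.35.
Round up to the next whole unit.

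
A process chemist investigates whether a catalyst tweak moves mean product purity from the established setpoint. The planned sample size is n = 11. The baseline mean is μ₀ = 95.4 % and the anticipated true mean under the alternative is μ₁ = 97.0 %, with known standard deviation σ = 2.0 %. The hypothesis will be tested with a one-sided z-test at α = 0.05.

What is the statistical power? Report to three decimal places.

Standardized effect: d = |μ₁ − μ₀| / σ = |97.0 − 95.4| / 2.0 = 0.8000
Noncentrality parameter: δ = d·√n = 0.8000 × √11 = 2.6533
One-sided α = 0.05 → critical value z_{0.05} = 1.645.
Power = P(Z > 1.645 − δ) = Φ(1.008) = 0.8434.

Power ≈ 0.843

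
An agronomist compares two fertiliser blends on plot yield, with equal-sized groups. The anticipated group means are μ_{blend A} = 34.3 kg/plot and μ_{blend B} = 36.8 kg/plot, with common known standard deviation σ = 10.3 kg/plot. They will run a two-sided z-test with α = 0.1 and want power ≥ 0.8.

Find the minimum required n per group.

n = 210 per group

Standardized effect: d = |μ_{blend A} − μ_{blend B}| / σ = |34.3 − 36.8| / 10.3 = 0.2427
For power 0.8 need Φ(δ − z_{0.05}) = 0.8, so δ = z_{0.05} + z_{0.20} = 1.645 + 0.842 = 2.486.
(Ignoring the negligible lower-tail rejection probability gives the usual closed-form inversion.)
δ = d·√(n/2) ⇒ n = 2(δ/d)² = 2 × (2.486 / 0.2427)² = 209.89.
Round up to the next whole unit.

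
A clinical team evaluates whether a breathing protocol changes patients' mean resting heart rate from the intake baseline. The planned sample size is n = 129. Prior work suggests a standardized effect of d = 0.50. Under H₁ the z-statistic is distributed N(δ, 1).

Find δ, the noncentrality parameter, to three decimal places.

The noncentrality parameter scales effect size by the design's sample-size factor: δ = d·√n = 0.50 × √129 = 5.6789

δ ≈ 5.679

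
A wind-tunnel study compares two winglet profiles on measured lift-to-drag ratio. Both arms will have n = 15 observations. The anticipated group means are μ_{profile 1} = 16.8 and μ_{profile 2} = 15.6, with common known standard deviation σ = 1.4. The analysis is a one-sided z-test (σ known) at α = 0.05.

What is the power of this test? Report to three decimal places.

Standardized effect: d = |μ_{profile 1} − μ_{profile 2}| / σ = |16.8 − 15.6| / 1.4 = 0.8571
Noncentrality parameter: δ = d·√(n/2) = 0.8571 × √(15/2) = 2.3474
One-sided α = 0.05 → critical value z_{0.05} = 1.645.
Power = P(Z > 1.645 − δ) = Φ(0.703) = 0.7588.

Power ≈ 0.759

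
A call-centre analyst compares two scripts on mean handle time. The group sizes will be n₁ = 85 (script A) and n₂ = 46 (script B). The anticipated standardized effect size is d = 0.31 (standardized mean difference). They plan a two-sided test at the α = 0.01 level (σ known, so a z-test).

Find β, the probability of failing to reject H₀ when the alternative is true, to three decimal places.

β ≈ 0.811

Noncentrality parameter: δ = d / √(1/n₁ + 1/n₂) = 0.31 / √(1/85 + 1/46) = 1.6936
Two-sided α = 0.01 → critical value z_{0.005} = 2.576.
Power = Φ(δ − 2.576) + Φ(−δ − 2.576) = Φ(-0.882) + Φ(-4.269) = 0.1888 + 0.0000 = 0.1888.
Type II error: β = 1 − power = 1 − 0.1888 = 0.8112.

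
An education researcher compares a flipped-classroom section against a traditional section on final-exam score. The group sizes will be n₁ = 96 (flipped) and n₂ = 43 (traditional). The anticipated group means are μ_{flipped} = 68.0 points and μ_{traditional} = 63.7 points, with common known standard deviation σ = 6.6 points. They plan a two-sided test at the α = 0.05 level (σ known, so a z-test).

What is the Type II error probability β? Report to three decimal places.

β ≈ 0.056

Standardized effect: d = |μ_{flipped} − μ_{traditional}| / σ = |68.0 − 63.7| / 6.6 = 0.6515
Noncentrality parameter: δ = d / √(1/n₁ + 1/n₂) = 0.6515 / √(1/96 + 1/43) = 3.5505
Two-sided α = 0.05 → critical value z_{0.025} = 1.960.
Power = Φ(δ − 1.960) + Φ(−δ − 1.960) = Φ(1.591) + Φ(-5.510) = 0.9441 + 0.0000 = 0.9441.
Type II error: β = 1 − power = 1 − 0.9441 = 0.0559.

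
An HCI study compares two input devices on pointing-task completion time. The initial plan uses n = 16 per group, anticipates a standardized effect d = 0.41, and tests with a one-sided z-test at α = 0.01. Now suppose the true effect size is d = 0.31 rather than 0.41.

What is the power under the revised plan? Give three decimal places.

Power ≈ 0.074

With d = 0.31: δ = d·√(n/2) = 0.31 × √(16/2) = 0.8768. Critical value z_{0.01} = 2.326.
Revised power = P(Z > 2.326 − δ) = Φ(-1.450) = 0.0736.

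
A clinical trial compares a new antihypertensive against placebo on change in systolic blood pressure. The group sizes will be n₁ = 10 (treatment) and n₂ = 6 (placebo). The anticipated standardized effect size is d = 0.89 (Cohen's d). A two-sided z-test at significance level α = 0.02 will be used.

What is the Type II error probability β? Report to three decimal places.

β ≈ 0.727

Noncentrality parameter: δ = d / √(1/n₁ + 1/n₂) = 0.89 / √(1/10 + 1/6) = 1.7235
Critical value for a two-sided test at α = 0.02: z_{α/2} = 2.326.
Power = Φ(δ − 2.326) + Φ(−δ − 2.326) = Φ(-0.603) + Φ(-4.050) = 0.2733 + 0.0000 = 0.2733.
Type II error: β = 1 − power = 1 − 0.2733 = 0.7267.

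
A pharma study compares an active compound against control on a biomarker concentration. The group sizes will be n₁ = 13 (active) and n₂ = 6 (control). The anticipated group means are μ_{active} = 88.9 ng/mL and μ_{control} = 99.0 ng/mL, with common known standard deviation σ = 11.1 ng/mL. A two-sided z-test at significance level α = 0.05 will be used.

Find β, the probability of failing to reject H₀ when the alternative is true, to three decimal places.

Standardized effect: d = |μ_{active} − μ_{control}| / σ = |88.9 − 99.0| / 11.1 = 0.9099
Noncentrality parameter: δ = d / √(1/n₁ + 1/n₂) = 0.9099 / √(1/13 + 1/6) = 1.8436
Critical value for a two-sided test at α = 0.05: z_{α/2} = 1.960.
Power = Φ(δ − 1.960) + Φ(−δ − 1.960) = Φ(-0.116) + Φ(-3.804) = 0.4537 + 0.0001 = 0.4538.
Type II error: β = 1 − power = 1 − 0.4538 = 0.5462.

β ≈ 0.546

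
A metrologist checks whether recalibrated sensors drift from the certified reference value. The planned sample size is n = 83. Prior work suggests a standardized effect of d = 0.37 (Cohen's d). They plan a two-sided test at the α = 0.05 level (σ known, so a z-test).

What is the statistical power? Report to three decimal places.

Noncentrality parameter: λ = d·√n = 0.37 × √83 = 3.3709
Critical value for a two-sided test at α = 0.05: z_{α/2} = 1.960.
Power = Φ(λ − 1.960) + Φ(−λ − 1.960) = Φ(1.411) + Φ(-5.331) = 0.9209 + 0.0000 = 0.9209.

Power ≈ 0.921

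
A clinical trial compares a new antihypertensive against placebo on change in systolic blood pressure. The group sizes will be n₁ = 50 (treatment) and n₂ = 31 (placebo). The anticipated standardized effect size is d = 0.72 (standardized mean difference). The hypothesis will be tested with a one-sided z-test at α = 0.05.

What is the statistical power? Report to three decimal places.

Noncentrality parameter: δ = d / √(1/n₁ + 1/n₂) = 0.72 / √(1/50 + 1/31) = 3.1496
Critical value for a one-sided test at α = 0.05: z_α = 1.645.
Power = P(Z > 1.645 − δ) = Φ(1.505) = 0.9338.

Power ≈ 0.934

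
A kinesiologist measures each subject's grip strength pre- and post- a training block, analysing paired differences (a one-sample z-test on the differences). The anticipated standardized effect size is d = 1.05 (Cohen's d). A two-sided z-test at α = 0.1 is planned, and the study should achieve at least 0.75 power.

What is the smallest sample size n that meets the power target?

n = 5

Set Φ(δ − 1.645) = 0.75; then δ − 1.645 = Φ⁻¹(0.75) = 0.674, giving δ = 2.319.
(Ignoring the negligible lower-tail rejection probability gives the usual closed-form inversion.)
δ = d·√n ⇒ n = (δ/d)² = (2.319 / 1.05)² = 4.88.
Rounding up, n = 5.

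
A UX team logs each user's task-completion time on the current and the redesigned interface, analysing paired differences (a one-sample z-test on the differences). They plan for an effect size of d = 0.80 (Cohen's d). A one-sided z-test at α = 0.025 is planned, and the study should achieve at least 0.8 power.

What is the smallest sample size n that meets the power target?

n = 13

For power 0.8 need Φ(δ − z_{0.025}) = 0.8, so δ = z_{0.025} + z_{0.20} = 1.960 + 0.842 = 2.802.
δ = d·√n ⇒ n = (δ/d)² = (2.802 / 0.80)² = 12.26.
Round up to the next whole unit.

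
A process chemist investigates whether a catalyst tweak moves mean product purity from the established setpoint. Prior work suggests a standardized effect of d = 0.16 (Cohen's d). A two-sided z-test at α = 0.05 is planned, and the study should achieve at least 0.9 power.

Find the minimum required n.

n = 411

For power 0.9 need Φ(δ − z_{0.025}) = 0.9, so δ = z_{0.025} + z_{0.10} = 1.960 + 1.282 = 3.242.
(The Φ(−δ − z_{α/2}) term is vanishingly small for δ > 0 and is dropped in the standard sample-size formula.)
δ = d·√n ⇒ n = (δ/d)² = (3.242 / 0.16)² = 410.45.
Round up to the next whole unit.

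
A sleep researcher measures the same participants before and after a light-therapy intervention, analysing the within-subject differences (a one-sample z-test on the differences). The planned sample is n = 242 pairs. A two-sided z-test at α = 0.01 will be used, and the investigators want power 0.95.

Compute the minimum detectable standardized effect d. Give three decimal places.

Required noncentrality: δ = z_{0.005} + z_{0.05} = 2.576 + 1.645 = 4.221.
(The second rejection-region term Φ(−δ − z_{α/2}) is negligible and dropped.)
δ = d·√n ⇒ d = δ/√n = 4.221/√242 = 0.2713.

d ≈ 0.271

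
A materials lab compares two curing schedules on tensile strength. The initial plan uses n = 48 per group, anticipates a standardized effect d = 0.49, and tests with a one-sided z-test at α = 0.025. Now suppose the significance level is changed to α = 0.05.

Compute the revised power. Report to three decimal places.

Power ≈ 0.775

δ = d·√(n/2) = 0.49 × √(48/2) = 2.4005 (unchanged). New critical value: z_{0.05} = 1.645.
Revised power = Φ(δ − 1.645) = Φ(0.756) = 0.7751.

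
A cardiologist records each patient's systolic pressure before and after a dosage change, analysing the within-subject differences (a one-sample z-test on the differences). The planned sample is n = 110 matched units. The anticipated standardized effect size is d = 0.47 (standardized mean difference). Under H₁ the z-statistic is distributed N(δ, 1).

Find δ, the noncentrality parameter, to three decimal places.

δ ≈ 4.929

δ = d·√n = 0.47 × √110 = 4.9294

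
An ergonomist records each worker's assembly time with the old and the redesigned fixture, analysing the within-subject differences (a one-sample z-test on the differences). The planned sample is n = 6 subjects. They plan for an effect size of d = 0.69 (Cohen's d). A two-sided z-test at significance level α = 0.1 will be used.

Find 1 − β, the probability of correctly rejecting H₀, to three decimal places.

Noncentrality parameter: δ = d·√n = 0.69 × √6 = 1.6901
Critical value for a two-sided test at α = 0.1: z_{α/2} = 1.645.
Power = Φ(δ − 1.645) + Φ(−δ − 1.645) = Φ(0.045) + Φ(-3.335) = 0.5181 + 0.0004 = 0.5185.

Power ≈ 0.518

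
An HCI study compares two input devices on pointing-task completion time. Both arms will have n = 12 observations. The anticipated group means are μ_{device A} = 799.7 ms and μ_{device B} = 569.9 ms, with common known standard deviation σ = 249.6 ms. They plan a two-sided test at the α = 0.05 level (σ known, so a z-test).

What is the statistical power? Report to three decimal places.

Power ≈ 0.616

Standardized effect: d = |μ_{device A} − μ_{device B}| / σ = |799.7 − 569.9| / 249.6 = 0.9207
Noncentrality parameter: δ = d·√(n/2) = 0.9207 × √(12/2) = 2.2552
Two-sided α = 0.05 → critical value z_{0.025} = 1.960.
Power = Φ(δ − 1.960) + Φ(−δ − 1.960) = Φ(0.295) + Φ(-4.215) = 0.6161 + 0.0000 = 0.6161.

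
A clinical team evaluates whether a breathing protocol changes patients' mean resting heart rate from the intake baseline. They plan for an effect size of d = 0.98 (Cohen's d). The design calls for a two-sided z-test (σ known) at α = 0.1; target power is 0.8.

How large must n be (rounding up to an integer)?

Set Φ(δ − 1.645) = 0.8; then δ − 1.645 = Φ⁻¹(0.8) = 0.842, giving δ = 2.486.
(The Φ(−δ − z_{α/2}) term is vanishingly small for δ > 0 and is dropped in the standard sample-size formula.)
δ = d·√n ⇒ n = (δ/d)² = (2.486 / 0.98)² = 6.44.
Round up to the next whole unit.

n = 7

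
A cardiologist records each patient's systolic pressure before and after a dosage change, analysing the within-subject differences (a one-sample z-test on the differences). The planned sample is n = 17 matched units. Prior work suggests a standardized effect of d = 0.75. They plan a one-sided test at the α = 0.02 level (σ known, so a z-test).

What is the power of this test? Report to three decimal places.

Power ≈ 0.851

Noncentrality parameter: δ = d·√n = 0.75 × √17 = 3.0923
One-sided α = 0.02 → critical value z_{0.02} = 2.054.
Power = P(Z > 2.054 − δ) = Φ(1.039) = 0.8505.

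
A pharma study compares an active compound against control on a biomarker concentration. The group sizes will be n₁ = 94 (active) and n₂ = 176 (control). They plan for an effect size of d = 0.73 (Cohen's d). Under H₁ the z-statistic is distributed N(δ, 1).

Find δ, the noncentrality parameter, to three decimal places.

δ = d / √(1/n₁ + 1/n₂) = 0.73 / √(1/94 + 1/176) = 5.7143

δ ≈ 5.714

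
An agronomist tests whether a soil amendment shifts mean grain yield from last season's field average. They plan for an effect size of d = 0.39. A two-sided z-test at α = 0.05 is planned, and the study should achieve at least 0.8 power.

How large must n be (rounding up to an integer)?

n = 52

Set Φ(δ − 1.960) = 0.8; then δ − 1.960 = Φ⁻¹(0.8) = 0.842, giving δ = 2.802.
(Ignoring the negligible lower-tail rejection probability gives the usual closed-form inversion.)
δ = d·√n ⇒ n = (δ/d)² = (2.802 / 0.39)² = 51.60.
Round up to the next whole unit.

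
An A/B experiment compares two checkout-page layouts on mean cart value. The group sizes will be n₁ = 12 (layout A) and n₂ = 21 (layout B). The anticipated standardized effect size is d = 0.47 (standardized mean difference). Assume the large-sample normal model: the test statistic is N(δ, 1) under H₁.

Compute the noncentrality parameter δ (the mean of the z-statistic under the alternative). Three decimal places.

δ ≈ 1.299

δ = d / √(1/n₁ + 1/n₂) = 0.47 / √(1/12 + 1/21) = 1.2988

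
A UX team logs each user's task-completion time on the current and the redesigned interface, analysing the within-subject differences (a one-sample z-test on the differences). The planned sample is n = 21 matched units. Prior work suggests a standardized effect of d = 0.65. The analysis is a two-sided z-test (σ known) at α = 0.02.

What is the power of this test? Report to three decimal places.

Noncentrality parameter: δ = d·√n = 0.65 × √21 = 2.9787
Two-sided α = 0.02 → critical value z_{0.01} = 2.326.
Power = Φ(δ − 2.326) + Φ(−δ − 2.326) = Φ(0.652) + Φ(-5.305) = 0.7429 + 0.0000 = 0.7429.

Power ≈ 0.743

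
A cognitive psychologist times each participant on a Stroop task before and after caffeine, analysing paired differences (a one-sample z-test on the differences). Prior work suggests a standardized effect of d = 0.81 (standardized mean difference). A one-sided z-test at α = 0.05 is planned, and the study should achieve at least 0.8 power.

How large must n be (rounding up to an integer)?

For power 0.8 need Φ(δ − z_{0.05}) = 0.8, so δ = z_{0.05} + z_{0.20} = 1.645 + 0.842 = 2.486.
δ = d·√n ⇒ n = (δ/d)² = (2.486 / 0.81)² = 9.42.
Rounding up, n = 10.

n = 10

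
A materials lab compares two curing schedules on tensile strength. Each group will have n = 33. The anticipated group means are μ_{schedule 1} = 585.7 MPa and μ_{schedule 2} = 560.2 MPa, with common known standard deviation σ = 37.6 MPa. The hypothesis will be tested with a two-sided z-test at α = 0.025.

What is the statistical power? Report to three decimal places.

Standardized effect: d = |μ_{schedule 1} − μ_{schedule 2}| / σ = |585.7 − 560.2| / 37.6 = 0.6782
Noncentrality parameter: δ = d·√(n/2) = 0.6782 × √(33/2) = 2.7548
Critical value for a two-sided test at α = 0.025: z_{α/2} = 2.241.
Power = Φ(δ − 2.241) + Φ(−δ − 2.241) = Φ(0.513) + Φ(-4.996) = 0.6962 + 0.0000 = 0.6962.

Power ≈ 0.696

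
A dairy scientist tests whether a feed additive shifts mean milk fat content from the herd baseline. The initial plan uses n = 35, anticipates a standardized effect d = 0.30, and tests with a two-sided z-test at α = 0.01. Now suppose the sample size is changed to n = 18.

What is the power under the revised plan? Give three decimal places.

Power ≈ 0.096

With n = 18: δ = d·√n = 0.30 × √18 = 1.2728. Critical value z_{0.005} = 2.576.
Revised power = Φ(δ − 2.576) + Φ(−δ − 2.576) = Φ(-1.303) + Φ(-3.849) = 0.0963 + 0.0001 = 0.0963.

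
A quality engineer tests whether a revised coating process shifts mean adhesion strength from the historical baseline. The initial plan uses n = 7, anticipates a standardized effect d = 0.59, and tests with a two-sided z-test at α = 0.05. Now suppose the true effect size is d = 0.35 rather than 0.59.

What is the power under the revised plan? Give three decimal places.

Power ≈ 0.153

With d = 0.35: δ = d·√n = 0.35 × √7 = 0.9260. Critical value z_{0.025} = 1.960.
Revised power = Φ(δ − 1.960) + Φ(−δ − 1.960) = Φ(-1.034) + Φ(-2.886) = 0.1506 + 0.0020 = 0.1525.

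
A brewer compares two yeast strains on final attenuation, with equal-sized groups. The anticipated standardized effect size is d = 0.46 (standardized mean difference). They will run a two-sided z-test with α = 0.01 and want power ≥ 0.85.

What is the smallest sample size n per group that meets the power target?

n = 124 per group

For power 0.85 need Φ(δ − z_{0.005}) = 0.85, so δ = z_{0.005} + z_{0.15} = 2.576 + 1.036 = 3.612.
(Ignoring the negligible lower-tail rejection probability gives the usual closed-form inversion.)
δ = d·√(n/2) ⇒ n = 2(δ/d)² = 2 × (3.612 / 0.46)² = 123.33.
Round up to the next whole unit.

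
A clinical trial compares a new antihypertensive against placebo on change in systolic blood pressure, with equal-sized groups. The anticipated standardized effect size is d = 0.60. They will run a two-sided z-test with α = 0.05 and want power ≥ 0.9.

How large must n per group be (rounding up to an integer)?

Set Φ(δ − 1.960) = 0.9; then δ − 1.960 = Φ⁻¹(0.9) = 1.282, giving δ = 3.242.
(The Φ(−δ − z_{α/2}) term is vanishingly small for δ > 0 and is dropped in the standard sample-size formula.)
δ = d·√(n/2) ⇒ n = 2(δ/d)² = 2 × (3.242 / 0.60)² = 58.37.
Rounding up, n = 59 per group.

n = 59 per group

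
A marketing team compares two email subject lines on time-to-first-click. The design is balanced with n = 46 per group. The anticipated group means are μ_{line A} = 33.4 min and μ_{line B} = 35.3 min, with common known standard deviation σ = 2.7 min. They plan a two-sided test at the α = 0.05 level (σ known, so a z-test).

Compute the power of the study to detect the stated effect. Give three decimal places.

Standardized effect: d = |μ_{line A} − μ_{line B}| / σ = |33.4 − 35.3| / 2.7 = 0.7037
Noncentrality parameter: δ = d·√(n/2) = 0.7037 × √(46/2) = 3.3748
Critical value for a two-sided test at α = 0.05: z_{α/2} = 1.960.
Power = Φ(δ − 1.960) + Φ(−δ − 1.960) = Φ(1.415) + Φ(-5.335) = 0.9214 + 0.0000 = 0.9214.

Power ≈ 0.921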